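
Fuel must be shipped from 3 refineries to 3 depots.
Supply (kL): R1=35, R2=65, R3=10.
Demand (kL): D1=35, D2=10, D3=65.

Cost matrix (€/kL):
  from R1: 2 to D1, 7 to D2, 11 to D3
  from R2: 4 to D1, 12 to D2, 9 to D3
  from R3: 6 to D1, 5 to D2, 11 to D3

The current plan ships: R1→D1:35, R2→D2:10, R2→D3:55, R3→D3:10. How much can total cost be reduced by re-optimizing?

90

Current plan cost = 35·2 + 10·12 + 55·9 + 10·11 = €795.
Optimal plan:
  R1–D1: 35 × €2 = €70
  R2–D3: 65 × €9 = €585
  R3–D2: 10 × €5 = €50
Optimal cost = €705.
Saving = 795 − 705 = €90.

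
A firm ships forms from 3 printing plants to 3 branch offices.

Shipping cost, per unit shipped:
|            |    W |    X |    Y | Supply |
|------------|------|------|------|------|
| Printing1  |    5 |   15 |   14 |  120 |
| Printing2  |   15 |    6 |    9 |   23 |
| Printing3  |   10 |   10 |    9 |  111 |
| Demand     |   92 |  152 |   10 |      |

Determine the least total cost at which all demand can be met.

2118

A cheapest plan:
  Printing1->W: 92 boxes
  Printing1->X: 18 boxes
  Printing1->Y: 10 boxes
  Printing2->X: 23 boxes
  Printing3->X: 111 boxes
Total cost = 2118.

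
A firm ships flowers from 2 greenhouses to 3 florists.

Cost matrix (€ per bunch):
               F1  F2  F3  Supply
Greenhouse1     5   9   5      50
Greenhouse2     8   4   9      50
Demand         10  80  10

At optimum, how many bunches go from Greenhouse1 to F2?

30

Optimal shipments:
  Greenhouse1–F1: 10 × €5 = €50
  Greenhouse1–F2: 30 × €9 = €270
  Greenhouse1–F3: 10 × €5 = €50
  Greenhouse2–F2: 50 × €4 = €200
Total cost = €570.
So Greenhouse1→F2 carries 30 bunches.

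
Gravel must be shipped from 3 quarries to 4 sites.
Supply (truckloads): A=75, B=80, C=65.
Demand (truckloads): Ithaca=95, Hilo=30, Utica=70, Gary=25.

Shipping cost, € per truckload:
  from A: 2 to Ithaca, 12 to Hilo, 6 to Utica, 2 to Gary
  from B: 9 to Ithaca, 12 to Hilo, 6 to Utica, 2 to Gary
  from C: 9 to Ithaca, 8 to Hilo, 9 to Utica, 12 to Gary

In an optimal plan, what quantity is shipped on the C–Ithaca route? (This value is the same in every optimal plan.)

Solving gives:
  A→Ithaca: 75 × €2 = €150
  B→Utica: 55 × €6 = €330
  B→Gary: 25 × €2 = €50
  C→Ithaca: 20 × €9 = €180
  C→Hilo: 30 × €8 = €240
  C→Utica: 15 × €9 = €135
Total cost = €1085.
So C→Ithaca carries 20 truckloads.

20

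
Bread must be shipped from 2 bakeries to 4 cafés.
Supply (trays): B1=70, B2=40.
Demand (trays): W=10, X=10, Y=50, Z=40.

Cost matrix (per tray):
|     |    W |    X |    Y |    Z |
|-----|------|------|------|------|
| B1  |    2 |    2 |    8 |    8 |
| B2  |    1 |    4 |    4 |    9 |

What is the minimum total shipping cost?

600

Optimal allocation:
  B1→W: 10 × 2 = 20
  B1→X: 10 × 2 = 20
  B1→Y: 10 × 8 = 80
  B1→Z: 40 × 8 = 320
  B2→Y: 40 × 4 = 160
Total = 20 + 20 + 80 + 320 + 160 = 600.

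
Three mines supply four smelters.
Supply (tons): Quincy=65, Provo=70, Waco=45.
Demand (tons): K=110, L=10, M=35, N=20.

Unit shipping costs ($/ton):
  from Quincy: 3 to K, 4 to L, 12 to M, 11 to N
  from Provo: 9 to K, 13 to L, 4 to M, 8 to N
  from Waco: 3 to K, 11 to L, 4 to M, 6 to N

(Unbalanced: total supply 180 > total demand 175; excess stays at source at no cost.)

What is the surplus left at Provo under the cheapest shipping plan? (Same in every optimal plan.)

An optimal plan:
  Quincy–K: 55 × $3 = $165
  Quincy–L: 10 × $4 = $40
  Provo–K: 10 × $9 = $90
  Provo–M: 35 × $4 = $140
  Provo–N: 20 × $8 = $160
  Waco–K: 45 × $3 = $135
Total cost = $730.
Provo ships 65 of its 70, leaving 5.

5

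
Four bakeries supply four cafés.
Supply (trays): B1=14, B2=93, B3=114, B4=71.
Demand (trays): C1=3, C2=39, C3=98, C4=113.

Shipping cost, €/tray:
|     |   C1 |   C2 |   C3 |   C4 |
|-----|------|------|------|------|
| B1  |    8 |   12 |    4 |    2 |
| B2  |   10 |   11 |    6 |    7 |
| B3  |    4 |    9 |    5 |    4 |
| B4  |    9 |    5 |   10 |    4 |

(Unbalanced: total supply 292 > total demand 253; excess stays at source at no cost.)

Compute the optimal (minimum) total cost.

A cheapest plan:
  B1 to C4: 14 × €2 = €28
  B2 to C3: 54 × €6 = €324
  B3 to C1: 3 × €4 = €12
  B3 to C3: 44 × €5 = €220
  B3 to C4: 67 × €4 = €268
  B4 to C2: 39 × €5 = €195
  B4 to C4: 32 × €4 = €128
Total = 28 + 324 + 12 + 220 + 268 + 195 + 128 = €1175.

1175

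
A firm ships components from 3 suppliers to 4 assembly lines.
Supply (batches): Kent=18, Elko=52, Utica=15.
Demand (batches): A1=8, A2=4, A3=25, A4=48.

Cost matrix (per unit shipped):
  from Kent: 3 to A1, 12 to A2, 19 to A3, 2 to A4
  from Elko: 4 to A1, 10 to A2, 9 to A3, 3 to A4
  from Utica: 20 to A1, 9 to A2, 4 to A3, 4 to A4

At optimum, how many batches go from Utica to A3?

15

Optimal shipments:
  Kent to A4: 18 × 2 = 36
  Elko to A1: 8 × 4 = 32
  Elko to A2: 4 × 10 = 40
  Elko to A3: 10 × 9 = 90
  Elko to A4: 30 × 3 = 90
  Utica to A3: 15 × 4 = 60
Total cost = 348.
So Utica→A3 carries 15 batches.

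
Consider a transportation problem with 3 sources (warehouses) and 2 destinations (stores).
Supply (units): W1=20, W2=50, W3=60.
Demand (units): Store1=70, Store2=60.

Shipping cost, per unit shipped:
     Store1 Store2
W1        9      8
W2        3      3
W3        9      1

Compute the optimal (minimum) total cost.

390

One minimum-cost allocation:
  W1–Store1: 20 × 9 = 180
  W2–Store1: 50 × 3 = 150
  W3–Store2: 60 × 1 = 60
Total = 180 + 150 + 60 = 390.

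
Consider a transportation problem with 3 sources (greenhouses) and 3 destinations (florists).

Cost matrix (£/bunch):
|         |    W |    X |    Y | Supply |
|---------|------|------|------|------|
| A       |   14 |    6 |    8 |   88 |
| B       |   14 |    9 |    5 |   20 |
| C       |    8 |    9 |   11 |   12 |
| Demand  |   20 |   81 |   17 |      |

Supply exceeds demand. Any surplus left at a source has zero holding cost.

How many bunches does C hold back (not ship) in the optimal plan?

0

An optimal plan:
  A–W: 5 × £14 = £70
  A–X: 81 × £6 = £486
  B–W: 3 × £14 = £42
  B–Y: 17 × £5 = £85
  C–W: 12 × £8 = £96
Total cost = £779.
C ships 12 of its 12, leaving 0.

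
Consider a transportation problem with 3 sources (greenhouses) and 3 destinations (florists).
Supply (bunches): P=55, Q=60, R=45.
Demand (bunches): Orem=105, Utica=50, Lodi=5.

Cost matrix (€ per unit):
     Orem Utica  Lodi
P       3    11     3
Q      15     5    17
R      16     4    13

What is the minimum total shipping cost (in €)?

1190

An optimal shipping plan:
  P->Orem: 55 × €3 = €165
  Q->Orem: 50 × €15 = €750
  Q->Utica: 10 × €5 = €50
  R->Utica: 40 × €4 = €160
  R->Lodi: 5 × €13 = €65
Total = 165 + 750 + 50 + 160 + 65 = €1190.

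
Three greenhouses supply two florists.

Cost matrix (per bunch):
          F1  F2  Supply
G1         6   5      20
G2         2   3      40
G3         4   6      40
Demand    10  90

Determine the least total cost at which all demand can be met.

440

A cheapest plan:
  G1–F2: 20 bunches
  G2–F2: 40 bunches
  G3–F1: 10 bunches
  G3–F2: 30 bunches
Total cost = 440.
(Supply check: G1 ships 20; G2 ships 40; G3 ships 40.)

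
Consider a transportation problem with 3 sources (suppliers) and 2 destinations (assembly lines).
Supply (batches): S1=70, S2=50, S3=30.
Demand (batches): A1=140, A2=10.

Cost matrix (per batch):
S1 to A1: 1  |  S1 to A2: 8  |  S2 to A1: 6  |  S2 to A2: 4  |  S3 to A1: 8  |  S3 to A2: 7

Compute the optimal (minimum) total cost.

Optimal allocation:
  S1–A1: 70 × 1 = 70
  S2–A1: 40 × 6 = 240
  S2–A2: 10 × 4 = 40
  S3–A1: 30 × 8 = 240
Total = 70 + 240 + 40 + 240 = 590.

590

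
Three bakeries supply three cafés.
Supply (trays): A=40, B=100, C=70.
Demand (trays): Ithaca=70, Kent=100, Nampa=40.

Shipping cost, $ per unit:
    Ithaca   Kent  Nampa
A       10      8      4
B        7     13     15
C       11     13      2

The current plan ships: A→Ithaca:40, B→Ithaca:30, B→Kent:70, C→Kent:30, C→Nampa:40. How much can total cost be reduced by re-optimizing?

320

Current plan cost = 40·10 + 30·7 + 70·13 + 30·13 + 40·2 = $1990.
Optimal plan:
  A–Kent: 40 × $8 = $320
  B–Ithaca: 70 × $7 = $490
  B–Kent: 30 × $13 = $390
  C–Kent: 30 × $13 = $390
  C–Nampa: 40 × $2 = $80
Optimal cost = $1670.
Saving = 1990 − 1670 = $320.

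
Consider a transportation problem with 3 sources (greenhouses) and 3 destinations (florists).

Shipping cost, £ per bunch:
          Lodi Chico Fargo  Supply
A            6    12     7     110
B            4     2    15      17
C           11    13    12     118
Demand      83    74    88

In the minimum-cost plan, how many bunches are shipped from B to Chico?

Optimal shipments:
  A->Lodi: 22 × £6 = £132
  A->Fargo: 88 × £7 = £616
  B->Chico: 17 × £2 = £34
  C->Lodi: 61 × £11 = £671
  C->Chico: 57 × £13 = £741
Total cost = £2194.
So B→Chico carries 17 bunches.

17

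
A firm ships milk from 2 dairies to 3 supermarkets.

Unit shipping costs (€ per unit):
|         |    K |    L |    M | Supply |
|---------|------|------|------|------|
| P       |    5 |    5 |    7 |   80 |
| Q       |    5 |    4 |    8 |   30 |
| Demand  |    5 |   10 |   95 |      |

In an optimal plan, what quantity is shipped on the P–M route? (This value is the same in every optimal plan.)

Solving gives:
  P->M: 80 × €7 = €560
  Q->K: 5 × €5 = €25
  Q->L: 10 × €4 = €40
  Q->M: 15 × €8 = €120
Total cost = €745.
So P→M carries 80 crates.

80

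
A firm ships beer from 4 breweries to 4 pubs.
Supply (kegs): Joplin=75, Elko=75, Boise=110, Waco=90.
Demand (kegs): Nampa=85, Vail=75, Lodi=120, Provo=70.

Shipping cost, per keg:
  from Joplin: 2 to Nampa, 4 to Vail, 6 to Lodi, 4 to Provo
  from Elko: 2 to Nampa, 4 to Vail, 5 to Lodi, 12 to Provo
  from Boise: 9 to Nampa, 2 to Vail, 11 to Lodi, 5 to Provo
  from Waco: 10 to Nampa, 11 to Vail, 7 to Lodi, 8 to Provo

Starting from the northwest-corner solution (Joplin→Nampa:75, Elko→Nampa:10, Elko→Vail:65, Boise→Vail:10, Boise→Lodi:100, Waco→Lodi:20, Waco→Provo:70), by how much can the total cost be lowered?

835

Current plan cost = 75·2 + 10·2 + 65·4 + 10·2 + 100·11 + 20·7 + 70·8 = 2250.
Optimal plan:
  Joplin to Nampa: 40 × 2 = 80
  Joplin to Provo: 35 × 4 = 140
  Elko to Nampa: 45 × 2 = 90
  Elko to Lodi: 30 × 5 = 150
  Boise to Vail: 75 × 2 = 150
  Boise to Provo: 35 × 5 = 175
  Waco to Lodi: 90 × 7 = 630
Optimal cost = 1415.
Saving = 2250 − 1415 = 835.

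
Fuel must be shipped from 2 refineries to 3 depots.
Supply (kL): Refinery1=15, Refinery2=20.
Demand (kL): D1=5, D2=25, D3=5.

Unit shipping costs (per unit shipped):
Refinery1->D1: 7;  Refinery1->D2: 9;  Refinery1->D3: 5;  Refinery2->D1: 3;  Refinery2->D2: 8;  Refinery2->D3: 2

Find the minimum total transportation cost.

240

An optimal shipping plan:
  Refinery1->D2: 15 kL
  Refinery2->D1: 5 kL
  Refinery2->D2: 10 kL
  Refinery2->D3: 5 kL
Total cost = 240.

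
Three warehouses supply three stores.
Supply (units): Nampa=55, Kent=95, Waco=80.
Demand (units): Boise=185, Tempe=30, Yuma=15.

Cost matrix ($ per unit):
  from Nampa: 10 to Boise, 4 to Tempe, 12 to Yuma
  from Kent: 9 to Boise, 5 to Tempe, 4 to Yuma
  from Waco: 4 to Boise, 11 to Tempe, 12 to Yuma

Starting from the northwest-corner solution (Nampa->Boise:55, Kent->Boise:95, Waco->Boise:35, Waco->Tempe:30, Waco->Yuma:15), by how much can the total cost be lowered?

Current plan cost = 55·10 + 95·9 + 35·4 + 30·11 + 15·12 = $2055.
Optimal plan:
  Nampa–Boise: 25 units
  Nampa–Tempe: 30 units
  Kent–Boise: 80 units
  Kent–Yuma: 15 units
  Waco–Boise: 80 units
Optimal cost = $1470.
Saving = 2055 − 1470 = $585.

585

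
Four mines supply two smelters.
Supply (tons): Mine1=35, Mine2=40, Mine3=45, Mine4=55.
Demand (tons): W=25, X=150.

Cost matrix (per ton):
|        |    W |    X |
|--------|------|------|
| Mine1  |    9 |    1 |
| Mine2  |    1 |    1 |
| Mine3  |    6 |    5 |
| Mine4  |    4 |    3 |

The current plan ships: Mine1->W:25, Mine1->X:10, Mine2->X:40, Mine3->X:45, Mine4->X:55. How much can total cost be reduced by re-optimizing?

Current plan cost = 25·9 + 10·1 + 40·1 + 45·5 + 55·3 = 665.
Optimal plan:
  Mine1→X: 35 × 1 = 35
  Mine2→W: 25 × 1 = 25
  Mine2→X: 15 × 1 = 15
  Mine3→X: 45 × 5 = 225
  Mine4→X: 55 × 3 = 165
Optimal cost = 465.
Saving = 665 − 465 = 200.

200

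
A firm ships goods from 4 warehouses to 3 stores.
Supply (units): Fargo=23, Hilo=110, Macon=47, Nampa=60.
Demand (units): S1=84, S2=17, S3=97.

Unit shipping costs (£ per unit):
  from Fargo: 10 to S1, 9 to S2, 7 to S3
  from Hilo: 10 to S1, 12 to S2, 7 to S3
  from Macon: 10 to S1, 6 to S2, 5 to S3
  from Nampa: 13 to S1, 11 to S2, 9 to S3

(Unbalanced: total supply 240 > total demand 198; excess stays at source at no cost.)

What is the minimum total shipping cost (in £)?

1597

One minimum-cost allocation:
  Fargo to S1: 23 × £10 = £230
  Hilo to S1: 61 × £10 = £610
  Hilo to S3: 49 × £7 = £343
  Macon to S2: 17 × £6 = £102
  Macon to S3: 30 × £5 = £150
  Nampa to S3: 18 × £9 = £162
Total = 230 + 610 + 343 + 102 + 150 + 162 = £1597.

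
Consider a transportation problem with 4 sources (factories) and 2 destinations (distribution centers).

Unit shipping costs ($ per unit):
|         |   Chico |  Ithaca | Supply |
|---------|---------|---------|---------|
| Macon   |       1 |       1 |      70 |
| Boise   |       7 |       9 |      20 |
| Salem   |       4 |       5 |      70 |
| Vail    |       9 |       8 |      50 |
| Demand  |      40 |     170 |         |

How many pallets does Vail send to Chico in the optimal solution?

Solving gives:
  Macon to Ithaca: 70 × $1 = $70
  Boise to Chico: 20 × $7 = $140
  Salem to Chico: 20 × $4 = $80
  Salem to Ithaca: 50 × $5 = $250
  Vail to Ithaca: 50 × $8 = $400
Total cost = $940.
The route Vail→Chico is not used.

0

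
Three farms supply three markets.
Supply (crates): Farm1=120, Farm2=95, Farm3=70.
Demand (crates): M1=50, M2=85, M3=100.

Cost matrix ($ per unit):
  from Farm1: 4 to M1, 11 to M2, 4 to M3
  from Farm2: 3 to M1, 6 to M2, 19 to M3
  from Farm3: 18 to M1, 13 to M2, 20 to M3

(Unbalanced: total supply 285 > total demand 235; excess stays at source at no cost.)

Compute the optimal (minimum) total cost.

1220

Optimal allocation:
  Farm1 to M1: 20 × $4 = $80
  Farm1 to M3: 100 × $4 = $400
  Farm2 to M1: 30 × $3 = $90
  Farm2 to M2: 65 × $6 = $390
  Farm3 to M2: 20 × $13 = $260
Total = 80 + 400 + 90 + 390 + 260 = $1220.
(Supply check: Farm1 ships 120; Farm2 ships 95; Farm3 ships 20.)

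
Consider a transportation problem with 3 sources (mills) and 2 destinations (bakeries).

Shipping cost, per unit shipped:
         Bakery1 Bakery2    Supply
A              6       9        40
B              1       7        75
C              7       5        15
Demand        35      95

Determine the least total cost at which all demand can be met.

An optimal shipping plan:
  A→Bakery2: 40 sacks
  B→Bakery1: 35 sacks
  B→Bakery2: 40 sacks
  C→Bakery2: 15 sacks
Total cost = 750.

750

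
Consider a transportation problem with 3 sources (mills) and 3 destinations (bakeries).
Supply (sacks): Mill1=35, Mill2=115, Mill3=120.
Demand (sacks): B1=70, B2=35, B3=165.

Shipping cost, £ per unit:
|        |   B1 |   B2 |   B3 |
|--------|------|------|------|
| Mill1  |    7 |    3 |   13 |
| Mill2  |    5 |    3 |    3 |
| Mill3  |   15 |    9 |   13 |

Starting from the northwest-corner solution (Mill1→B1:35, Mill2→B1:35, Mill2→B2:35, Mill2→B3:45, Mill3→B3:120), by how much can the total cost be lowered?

Current plan cost = 35·7 + 35·5 + 35·3 + 45·3 + 120·13 = £2220.
Optimal plan:
  Mill1→B1: 35 × £7 = £245
  Mill2→B3: 115 × £3 = £345
  Mill3→B1: 35 × £15 = £525
  Mill3→B2: 35 × £9 = £315
  Mill3→B3: 50 × £13 = £650
Optimal cost = £2080.
Saving = 2220 − 2080 = £140.

140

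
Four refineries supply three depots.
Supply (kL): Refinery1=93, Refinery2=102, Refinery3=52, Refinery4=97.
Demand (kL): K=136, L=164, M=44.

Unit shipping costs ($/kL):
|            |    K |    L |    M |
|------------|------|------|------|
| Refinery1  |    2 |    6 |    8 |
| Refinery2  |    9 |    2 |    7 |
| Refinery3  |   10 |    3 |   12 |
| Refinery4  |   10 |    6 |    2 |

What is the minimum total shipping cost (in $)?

1124

One minimum-cost allocation:
  Refinery1→K: 93 × $2 = $186
  Refinery2→L: 102 × $2 = $204
  Refinery3→L: 52 × $3 = $156
  Refinery4→K: 43 × $10 = $430
  Refinery4→L: 10 × $6 = $60
  Refinery4→M: 44 × $2 = $88
Total = 186 + 204 + 156 + 430 + 60 + 88 = $1124.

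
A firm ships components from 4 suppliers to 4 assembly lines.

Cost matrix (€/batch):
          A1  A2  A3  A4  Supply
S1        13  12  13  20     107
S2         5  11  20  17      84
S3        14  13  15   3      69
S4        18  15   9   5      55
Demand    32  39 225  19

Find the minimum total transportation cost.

3542

One minimum-cost allocation:
  S1->A3: 107 × €13 = €1391
  S2->A1: 32 × €5 = €160
  S2->A2: 39 × €11 = €429
  S2->A3: 13 × €20 = €260
  S3->A3: 50 × €15 = €750
  S3->A4: 19 × €3 = €57
  S4->A3: 55 × €9 = €495
Total = 1391 + 160 + 429 + 260 + 750 + 57 + 495 = €3542.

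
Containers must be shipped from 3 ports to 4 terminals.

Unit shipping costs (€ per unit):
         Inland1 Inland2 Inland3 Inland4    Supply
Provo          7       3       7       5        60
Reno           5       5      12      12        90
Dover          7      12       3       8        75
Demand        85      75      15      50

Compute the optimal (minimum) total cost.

One minimum-cost allocation:
  Provo–Inland2: 60 × €3 = €180
  Reno–Inland1: 75 × €5 = €375
  Reno–Inland2: 15 × €5 = €75
  Dover–Inland1: 10 × €7 = €70
  Dover–Inland3: 15 × €3 = €45
  Dover–Inland4: 50 × €8 = €400
Total = 180 + 375 + 75 + 70 + 45 + 400 = €1145.

1145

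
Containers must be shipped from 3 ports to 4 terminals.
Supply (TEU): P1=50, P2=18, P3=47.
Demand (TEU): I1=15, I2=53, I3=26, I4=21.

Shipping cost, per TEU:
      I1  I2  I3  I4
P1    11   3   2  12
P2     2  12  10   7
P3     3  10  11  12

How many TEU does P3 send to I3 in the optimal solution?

The minimum-cost plan:
  P1→I2: 24 × 3 = 72
  P1→I3: 26 × 2 = 52
  P2→I4: 18 × 7 = 126
  P3→I1: 15 × 3 = 45
  P3→I2: 29 × 10 = 290
  P3→I4: 3 × 12 = 36
Total cost = 621.
The route P3→I3 is not used.

0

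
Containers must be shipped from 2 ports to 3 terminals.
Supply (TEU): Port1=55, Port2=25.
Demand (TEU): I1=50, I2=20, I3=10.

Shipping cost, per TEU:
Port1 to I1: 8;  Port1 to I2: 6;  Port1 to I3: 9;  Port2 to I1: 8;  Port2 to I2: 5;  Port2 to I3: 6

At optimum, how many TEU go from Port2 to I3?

Solving gives:
  Port1→I1: 50 × 8 = 400
  Port1→I2: 5 × 6 = 30
  Port2→I2: 15 × 5 = 75
  Port2→I3: 10 × 6 = 60
Total cost = 565.
So Port2→I3 carries 10 TEU.

10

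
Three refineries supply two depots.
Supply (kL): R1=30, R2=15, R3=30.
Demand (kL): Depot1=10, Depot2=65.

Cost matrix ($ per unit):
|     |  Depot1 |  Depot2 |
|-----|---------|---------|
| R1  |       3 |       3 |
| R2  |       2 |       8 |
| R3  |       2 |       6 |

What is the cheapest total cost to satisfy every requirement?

330

One minimum-cost allocation:
  R1→Depot2: 30 × $3 = $90
  R2→Depot1: 10 × $2 = $20
  R2→Depot2: 5 × $8 = $40
  R3→Depot2: 30 × $6 = $180
Total = 90 + 20 + 40 + 180 = $330.
(Supply check: R1 ships 30; R2 ships 15; R3 ships 30.)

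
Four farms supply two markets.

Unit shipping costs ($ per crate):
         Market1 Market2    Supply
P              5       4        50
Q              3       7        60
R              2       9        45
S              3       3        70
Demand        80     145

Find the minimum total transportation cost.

780

A cheapest plan:
  P→Market2: 50 × $4 = $200
  Q→Market1: 35 × $3 = $105
  Q→Market2: 25 × $7 = $175
  R→Market1: 45 × $2 = $90
  S→Market2: 70 × $3 = $210
Total = 200 + 105 + 175 + 90 + 210 = $780.
(Supply check: P ships 50; Q ships 60; R ships 45; S ships 70.)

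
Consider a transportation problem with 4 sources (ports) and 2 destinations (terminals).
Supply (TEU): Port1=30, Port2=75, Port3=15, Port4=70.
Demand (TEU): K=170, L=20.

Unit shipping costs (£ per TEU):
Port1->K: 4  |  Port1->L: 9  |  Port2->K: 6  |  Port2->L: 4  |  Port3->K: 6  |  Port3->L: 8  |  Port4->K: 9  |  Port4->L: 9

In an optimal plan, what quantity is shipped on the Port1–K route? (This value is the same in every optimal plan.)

30

Optimal shipments:
  Port1 to K: 30 × £4 = £120
  Port2 to K: 55 × £6 = £330
  Port2 to L: 20 × £4 = £80
  Port3 to K: 15 × £6 = £90
  Port4 to K: 70 × £9 = £630
Total cost = £1250.
So Port1→K carries 30 TEU.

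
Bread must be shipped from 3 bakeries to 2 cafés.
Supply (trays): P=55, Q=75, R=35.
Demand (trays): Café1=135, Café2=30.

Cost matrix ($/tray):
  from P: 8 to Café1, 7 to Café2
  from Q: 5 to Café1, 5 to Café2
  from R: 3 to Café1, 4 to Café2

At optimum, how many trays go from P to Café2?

30

The minimum-cost plan:
  P to Café1: 25 × $8 = $200
  P to Café2: 30 × $7 = $210
  Q to Café1: 75 × $5 = $375
  R to Café1: 35 × $3 = $105
Total cost = $890.
So P→Café2 carries 30 trays.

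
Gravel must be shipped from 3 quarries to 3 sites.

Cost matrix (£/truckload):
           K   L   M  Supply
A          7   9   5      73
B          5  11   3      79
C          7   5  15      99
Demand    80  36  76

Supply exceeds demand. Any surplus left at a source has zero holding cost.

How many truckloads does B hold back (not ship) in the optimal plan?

0

An optimal plan:
  A→M: 73 × £5 = £365
  B→K: 76 × £5 = £380
  B→M: 3 × £3 = £9
  C→K: 4 × £7 = £28
  C→L: 36 × £5 = £180
Total cost = £962.
B ships 79 of its 79, leaving 0.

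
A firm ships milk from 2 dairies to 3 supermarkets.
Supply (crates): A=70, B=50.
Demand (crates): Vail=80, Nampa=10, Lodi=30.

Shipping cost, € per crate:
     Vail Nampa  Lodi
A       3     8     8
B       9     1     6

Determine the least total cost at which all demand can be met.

490

An optimal shipping plan:
  A–Vail: 70 crates
  B–Vail: 10 crates
  B–Nampa: 10 crates
  B–Lodi: 30 crates
Total cost = €490.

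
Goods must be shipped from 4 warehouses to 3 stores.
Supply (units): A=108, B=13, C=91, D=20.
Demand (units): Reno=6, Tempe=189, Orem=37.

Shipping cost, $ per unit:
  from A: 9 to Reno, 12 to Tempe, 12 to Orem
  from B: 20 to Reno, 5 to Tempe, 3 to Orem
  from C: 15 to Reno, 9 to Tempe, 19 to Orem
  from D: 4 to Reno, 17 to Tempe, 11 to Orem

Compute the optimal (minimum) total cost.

Optimal allocation:
  A to Tempe: 98 × $12 = $1176
  A to Orem: 10 × $12 = $120
  B to Orem: 13 × $3 = $39
  C to Tempe: 91 × $9 = $819
  D to Reno: 6 × $4 = $24
  D to Orem: 14 × $11 = $154
Total = 1176 + 120 + 39 + 819 + 24 + 154 = $2332.

2332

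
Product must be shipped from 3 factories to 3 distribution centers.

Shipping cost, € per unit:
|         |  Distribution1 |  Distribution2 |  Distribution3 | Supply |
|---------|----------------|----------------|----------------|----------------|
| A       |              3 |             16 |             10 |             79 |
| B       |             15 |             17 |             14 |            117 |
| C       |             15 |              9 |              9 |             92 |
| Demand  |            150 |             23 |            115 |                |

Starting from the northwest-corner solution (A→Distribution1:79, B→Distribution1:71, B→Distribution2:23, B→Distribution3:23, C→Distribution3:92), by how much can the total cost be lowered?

69

Current plan cost = 79·3 + 71·15 + 23·17 + 23·14 + 92·9 = €2843.
Optimal plan:
  A→Distribution1: 79 × €3 = €237
  B→Distribution1: 71 × €15 = €1065
  B→Distribution3: 46 × €14 = €644
  C→Distribution2: 23 × €9 = €207
  C→Distribution3: 69 × €9 = €621
Optimal cost = €2774.
Saving = 2843 − 2774 = €69.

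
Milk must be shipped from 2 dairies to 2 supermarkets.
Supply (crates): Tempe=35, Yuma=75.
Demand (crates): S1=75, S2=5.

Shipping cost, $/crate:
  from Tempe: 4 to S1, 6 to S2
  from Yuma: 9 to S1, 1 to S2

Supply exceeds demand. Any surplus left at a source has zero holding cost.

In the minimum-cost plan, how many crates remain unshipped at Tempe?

An optimal plan:
  Tempe->S1: 35 × $4 = $140
  Yuma->S1: 40 × $9 = $360
  Yuma->S2: 5 × $1 = $5
Total cost = $505.
Tempe ships 35 of its 35, leaving 0.

0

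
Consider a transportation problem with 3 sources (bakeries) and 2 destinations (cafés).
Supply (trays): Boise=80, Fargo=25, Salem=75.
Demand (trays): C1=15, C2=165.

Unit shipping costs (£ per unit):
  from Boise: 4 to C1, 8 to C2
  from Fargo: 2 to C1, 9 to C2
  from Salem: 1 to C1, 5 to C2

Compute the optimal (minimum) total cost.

A cheapest plan:
  Boise to C2: 80 × £8 = £640
  Fargo to C1: 15 × £2 = £30
  Fargo to C2: 10 × £9 = £90
  Salem to C2: 75 × £5 = £375
Total = 640 + 30 + 90 + 375 = £1135.
(Supply check: Boise ships 80; Fargo ships 25; Salem ships 75.)

1135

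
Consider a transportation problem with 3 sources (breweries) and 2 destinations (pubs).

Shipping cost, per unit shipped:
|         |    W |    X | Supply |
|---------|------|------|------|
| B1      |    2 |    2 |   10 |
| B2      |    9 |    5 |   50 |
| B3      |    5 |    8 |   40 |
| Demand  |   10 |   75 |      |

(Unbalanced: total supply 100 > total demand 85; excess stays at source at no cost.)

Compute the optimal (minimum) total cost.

440

A cheapest plan:
  B1->X: 10 × 2 = 20
  B2->X: 50 × 5 = 250
  B3->W: 10 × 5 = 50
  B3->X: 15 × 8 = 120
Total = 20 + 250 + 50 + 120 = 440.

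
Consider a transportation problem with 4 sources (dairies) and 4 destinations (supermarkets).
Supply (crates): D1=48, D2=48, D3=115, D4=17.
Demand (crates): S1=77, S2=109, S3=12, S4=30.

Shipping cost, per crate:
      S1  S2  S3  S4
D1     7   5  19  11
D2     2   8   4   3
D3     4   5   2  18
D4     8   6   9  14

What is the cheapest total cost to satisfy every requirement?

948

Optimal allocation:
  D1 to S2: 48 × 5 = 240
  D2 to S1: 18 × 2 = 36
  D2 to S4: 30 × 3 = 90
  D3 to S1: 59 × 4 = 236
  D3 to S2: 44 × 5 = 220
  D3 to S3: 12 × 2 = 24
  D4 to S2: 17 × 6 = 102
Total = 240 + 36 + 90 + 236 + 220 + 24 + 102 = 948.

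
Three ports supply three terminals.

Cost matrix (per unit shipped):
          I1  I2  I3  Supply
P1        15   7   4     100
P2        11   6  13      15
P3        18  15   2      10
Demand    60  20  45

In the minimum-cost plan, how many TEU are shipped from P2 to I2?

0

Solving gives:
  P1–I1: 45 × 15 = 675
  P1–I2: 20 × 7 = 140
  P1–I3: 35 × 4 = 140
  P2–I1: 15 × 11 = 165
  P3–I3: 10 × 2 = 20
Total cost = 1140.
The route P2→I2 is not used.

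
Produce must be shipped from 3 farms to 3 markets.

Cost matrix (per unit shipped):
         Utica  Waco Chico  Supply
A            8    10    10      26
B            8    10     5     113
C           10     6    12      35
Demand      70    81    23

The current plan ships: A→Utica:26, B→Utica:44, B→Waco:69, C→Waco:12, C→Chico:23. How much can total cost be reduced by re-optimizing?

Current plan cost = 26·8 + 44·8 + 69·10 + 12·6 + 23·12 = 1598.
Optimal plan:
  A to Waco: 26 × 10 = 260
  B to Utica: 70 × 8 = 560
  B to Waco: 20 × 10 = 200
  B to Chico: 23 × 5 = 115
  C to Waco: 35 × 6 = 210
Optimal cost = 1345.
Saving = 1598 − 1345 = 253.

253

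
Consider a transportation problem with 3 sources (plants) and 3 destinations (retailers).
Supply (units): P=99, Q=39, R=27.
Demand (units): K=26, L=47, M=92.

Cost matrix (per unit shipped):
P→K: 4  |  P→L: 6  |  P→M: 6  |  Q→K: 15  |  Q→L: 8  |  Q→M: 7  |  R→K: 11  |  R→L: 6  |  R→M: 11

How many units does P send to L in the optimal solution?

20

Solving gives:
  P–K: 26 × 4 = 104
  P–L: 20 × 6 = 120
  P–M: 53 × 6 = 318
  Q–M: 39 × 7 = 273
  R–L: 27 × 6 = 162
Total cost = 977.
So P→L carries 20 units.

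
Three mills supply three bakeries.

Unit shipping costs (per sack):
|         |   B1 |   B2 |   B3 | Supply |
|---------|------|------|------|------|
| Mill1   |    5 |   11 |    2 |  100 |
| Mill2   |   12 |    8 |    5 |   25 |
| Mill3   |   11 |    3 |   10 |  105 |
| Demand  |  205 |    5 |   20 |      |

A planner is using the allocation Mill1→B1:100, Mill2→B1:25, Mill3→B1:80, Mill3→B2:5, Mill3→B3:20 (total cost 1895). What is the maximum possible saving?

120

Current plan cost = 100·5 + 25·12 + 80·11 + 5·3 + 20·10 = 1895.
Optimal plan:
  Mill1→B1: 100 sacks
  Mill2→B1: 5 sacks
  Mill2→B3: 20 sacks
  Mill3→B1: 100 sacks
  Mill3→B2: 5 sacks
Optimal cost = 1775.
Saving = 1895 − 1775 = 120.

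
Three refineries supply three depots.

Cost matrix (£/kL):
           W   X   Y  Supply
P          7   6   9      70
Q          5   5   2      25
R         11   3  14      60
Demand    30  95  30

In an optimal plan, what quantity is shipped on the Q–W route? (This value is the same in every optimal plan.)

Solving gives:
  P–W: 30 × £7 = £210
  P–X: 35 × £6 = £210
  P–Y: 5 × £9 = £45
  Q–Y: 25 × £2 = £50
  R–X: 60 × £3 = £180
Total cost = £695.
The route Q→W is not used.

0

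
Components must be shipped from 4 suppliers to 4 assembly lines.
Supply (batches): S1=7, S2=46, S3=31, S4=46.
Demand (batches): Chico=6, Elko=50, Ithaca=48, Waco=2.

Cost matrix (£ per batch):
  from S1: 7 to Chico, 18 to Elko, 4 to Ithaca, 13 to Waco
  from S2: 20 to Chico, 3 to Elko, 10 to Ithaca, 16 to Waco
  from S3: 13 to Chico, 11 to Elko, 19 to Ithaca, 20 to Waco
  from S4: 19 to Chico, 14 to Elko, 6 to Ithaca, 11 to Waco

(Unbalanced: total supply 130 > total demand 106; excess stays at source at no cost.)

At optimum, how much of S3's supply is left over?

24

Minimum-cost shipments:
  S1 to Chico: 3 × £7 = £21
  S1 to Ithaca: 4 × £4 = £16
  S2 to Elko: 46 × £3 = £138
  S3 to Chico: 3 × £13 = £39
  S3 to Elko: 4 × £11 = £44
  S4 to Ithaca: 44 × £6 = £264
  S4 to Waco: 2 × £11 = £22
Total cost = £544.
S3 ships 7 of its 31, leaving 24.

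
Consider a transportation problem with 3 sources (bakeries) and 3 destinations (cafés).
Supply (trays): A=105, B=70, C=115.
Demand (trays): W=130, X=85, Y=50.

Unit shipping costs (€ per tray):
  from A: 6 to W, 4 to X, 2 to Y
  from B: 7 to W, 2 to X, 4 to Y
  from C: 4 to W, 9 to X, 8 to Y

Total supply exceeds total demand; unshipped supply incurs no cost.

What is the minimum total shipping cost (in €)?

An optimal shipping plan:
  A to W: 15 × €6 = €90
  A to X: 15 × €4 = €60
  A to Y: 50 × €2 = €100
  B to X: 70 × €2 = €140
  C to W: 115 × €4 = €460
Total = 90 + 60 + 100 + 140 + 460 = €850.

850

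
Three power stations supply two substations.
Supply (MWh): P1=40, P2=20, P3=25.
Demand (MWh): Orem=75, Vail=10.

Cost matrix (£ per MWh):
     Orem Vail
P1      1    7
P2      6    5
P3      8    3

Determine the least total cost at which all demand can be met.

310

A cheapest plan:
  P1→Orem: 40 × £1 = £40
  P2→Orem: 20 × £6 = £120
  P3→Orem: 15 × £8 = £120
  P3→Vail: 10 × £3 = £30
Total = 40 + 120 + 120 + 30 = £310.
(Supply check: P1 ships 40; P2 ships 20; P3 ships 25.)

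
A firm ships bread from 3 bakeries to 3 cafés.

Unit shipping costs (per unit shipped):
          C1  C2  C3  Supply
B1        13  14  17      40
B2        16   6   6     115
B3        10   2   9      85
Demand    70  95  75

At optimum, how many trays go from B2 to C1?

0

Optimal shipments:
  B1–C1: 40 trays
  B2–C2: 40 trays
  B2–C3: 75 trays
  B3–C1: 30 trays
  B3–C2: 55 trays
Total cost = 1620.
The route B2→C1 is not used.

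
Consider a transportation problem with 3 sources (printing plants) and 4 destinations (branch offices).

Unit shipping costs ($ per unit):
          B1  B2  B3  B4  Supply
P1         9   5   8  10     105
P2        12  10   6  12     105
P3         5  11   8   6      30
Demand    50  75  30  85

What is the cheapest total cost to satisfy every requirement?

1885

One minimum-cost allocation:
  P1 to B1: 20 × $9 = $180
  P1 to B2: 75 × $5 = $375
  P1 to B4: 10 × $10 = $100
  P2 to B3: 30 × $6 = $180
  P2 to B4: 75 × $12 = $900
  P3 to B1: 30 × $5 = $150
Total = 180 + 375 + 100 + 180 + 900 + 150 = $1885.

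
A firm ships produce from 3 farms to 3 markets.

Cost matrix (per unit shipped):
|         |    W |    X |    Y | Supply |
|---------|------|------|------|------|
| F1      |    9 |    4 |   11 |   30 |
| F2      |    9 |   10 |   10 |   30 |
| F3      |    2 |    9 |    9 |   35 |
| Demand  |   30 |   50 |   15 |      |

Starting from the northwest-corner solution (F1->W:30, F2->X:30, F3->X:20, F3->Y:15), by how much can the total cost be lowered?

360

Current plan cost = 30·9 + 30·10 + 20·9 + 15·9 = 885.
Optimal plan:
  F1->X: 30 × 4 = 120
  F2->X: 15 × 10 = 150
  F2->Y: 15 × 10 = 150
  F3->W: 30 × 2 = 60
  F3->X: 5 × 9 = 45
Optimal cost = 525.
Saving = 885 − 525 = 360.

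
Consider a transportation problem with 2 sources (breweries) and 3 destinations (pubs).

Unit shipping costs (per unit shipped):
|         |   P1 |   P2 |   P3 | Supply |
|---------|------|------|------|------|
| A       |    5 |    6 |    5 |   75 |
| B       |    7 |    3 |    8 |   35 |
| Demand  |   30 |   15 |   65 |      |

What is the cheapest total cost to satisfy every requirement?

560

Optimal allocation:
  A->P1: 10 × 5 = 50
  A->P3: 65 × 5 = 325
  B->P1: 20 × 7 = 140
  B->P2: 15 × 3 = 45
Total = 50 + 325 + 140 + 45 = 560.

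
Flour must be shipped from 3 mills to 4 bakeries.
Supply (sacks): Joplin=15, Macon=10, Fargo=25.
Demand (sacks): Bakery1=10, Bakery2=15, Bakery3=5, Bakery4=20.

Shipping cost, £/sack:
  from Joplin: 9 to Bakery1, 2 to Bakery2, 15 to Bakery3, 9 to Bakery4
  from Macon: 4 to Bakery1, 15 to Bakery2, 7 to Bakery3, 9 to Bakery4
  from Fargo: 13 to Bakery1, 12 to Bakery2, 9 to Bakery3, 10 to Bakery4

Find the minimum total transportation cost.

315

An optimal shipping plan:
  Joplin→Bakery2: 15 × £2 = £30
  Macon→Bakery1: 10 × £4 = £40
  Fargo→Bakery3: 5 × £9 = £45
  Fargo→Bakery4: 20 × £10 = £200
Total = 30 + 40 + 45 + 200 = £315.
(Supply check: Joplin ships 15; Macon ships 10; Fargo ships 25.)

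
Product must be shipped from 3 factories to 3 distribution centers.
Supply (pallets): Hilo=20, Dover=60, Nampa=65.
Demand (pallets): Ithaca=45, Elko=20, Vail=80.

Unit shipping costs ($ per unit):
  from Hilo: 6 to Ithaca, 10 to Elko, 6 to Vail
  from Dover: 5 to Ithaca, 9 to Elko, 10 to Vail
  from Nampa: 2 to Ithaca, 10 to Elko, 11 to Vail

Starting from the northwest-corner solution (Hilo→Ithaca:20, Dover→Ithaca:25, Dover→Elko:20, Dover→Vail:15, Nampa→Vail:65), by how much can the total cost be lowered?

Current plan cost = 20·6 + 25·5 + 20·9 + 15·10 + 65·11 = $1290.
Optimal plan:
  Hilo->Vail: 20 × $6 = $120
  Dover->Vail: 60 × $10 = $600
  Nampa->Ithaca: 45 × $2 = $90
  Nampa->Elko: 20 × $10 = $200
Optimal cost = $1010.
Saving = 1290 − 1010 = $280.

280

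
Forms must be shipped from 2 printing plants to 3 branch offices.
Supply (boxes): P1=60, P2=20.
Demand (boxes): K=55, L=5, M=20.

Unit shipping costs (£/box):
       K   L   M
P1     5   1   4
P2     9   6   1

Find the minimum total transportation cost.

One minimum-cost allocation:
  P1→K: 55 × £5 = £275
  P1→L: 5 × £1 = £5
  P2→M: 20 × £1 = £20
Total = 275 + 5 + 20 = £300.

300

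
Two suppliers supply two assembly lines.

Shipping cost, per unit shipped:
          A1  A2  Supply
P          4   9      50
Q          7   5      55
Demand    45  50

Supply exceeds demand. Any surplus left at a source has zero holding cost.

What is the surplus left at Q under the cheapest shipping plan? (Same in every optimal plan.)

5

Minimum-cost shipments:
  P–A1: 45 × 4 = 180
  Q–A2: 50 × 5 = 250
Total cost = 430.
Q ships 50 of its 55, leaving 5.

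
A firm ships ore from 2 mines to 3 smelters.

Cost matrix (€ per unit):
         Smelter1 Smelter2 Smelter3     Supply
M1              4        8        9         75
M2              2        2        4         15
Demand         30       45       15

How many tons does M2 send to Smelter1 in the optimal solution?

Optimal shipments:
  M1→Smelter1: 30 tons
  M1→Smelter2: 30 tons
  M1→Smelter3: 15 tons
  M2→Smelter2: 15 tons
Total cost = €525.
The route M2→Smelter1 is not used.

0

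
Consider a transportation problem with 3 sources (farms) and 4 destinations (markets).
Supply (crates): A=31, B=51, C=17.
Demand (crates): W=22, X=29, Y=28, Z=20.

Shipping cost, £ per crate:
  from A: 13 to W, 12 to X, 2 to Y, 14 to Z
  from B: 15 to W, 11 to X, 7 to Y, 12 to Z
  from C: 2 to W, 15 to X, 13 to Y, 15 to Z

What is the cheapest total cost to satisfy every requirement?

Optimal allocation:
  A→W: 3 × £13 = £39
  A→Y: 28 × £2 = £56
  B→W: 2 × £15 = £30
  B→X: 29 × £11 = £319
  B→Z: 20 × £12 = £240
  C→W: 17 × £2 = £34
Total = 39 + 56 + 30 + 319 + 240 + 34 = £718.
(Supply check: A ships 31; B ships 51; C ships 17.)

718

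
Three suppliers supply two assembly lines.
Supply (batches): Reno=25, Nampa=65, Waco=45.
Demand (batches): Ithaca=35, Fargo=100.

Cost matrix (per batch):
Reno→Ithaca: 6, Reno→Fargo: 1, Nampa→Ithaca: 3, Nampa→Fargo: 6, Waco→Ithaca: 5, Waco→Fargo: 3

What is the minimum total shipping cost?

445

A cheapest plan:
  Reno→Fargo: 25 batches
  Nampa→Ithaca: 35 batches
  Nampa→Fargo: 30 batches
  Waco→Fargo: 45 batches
Total cost = 445.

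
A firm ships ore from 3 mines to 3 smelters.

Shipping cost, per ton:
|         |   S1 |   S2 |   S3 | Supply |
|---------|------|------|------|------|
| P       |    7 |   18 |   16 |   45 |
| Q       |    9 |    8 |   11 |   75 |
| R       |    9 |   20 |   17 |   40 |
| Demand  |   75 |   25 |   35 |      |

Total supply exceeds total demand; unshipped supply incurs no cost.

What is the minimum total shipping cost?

A cheapest plan:
  P->S1: 45 × 7 = 315
  Q->S1: 15 × 9 = 135
  Q->S2: 25 × 8 = 200
  Q->S3: 35 × 11 = 385
  R->S1: 15 × 9 = 135
Total = 315 + 135 + 200 + 385 + 135 = 1170.
(Supply check: P ships 45; Q ships 75; R ships 15.)

1170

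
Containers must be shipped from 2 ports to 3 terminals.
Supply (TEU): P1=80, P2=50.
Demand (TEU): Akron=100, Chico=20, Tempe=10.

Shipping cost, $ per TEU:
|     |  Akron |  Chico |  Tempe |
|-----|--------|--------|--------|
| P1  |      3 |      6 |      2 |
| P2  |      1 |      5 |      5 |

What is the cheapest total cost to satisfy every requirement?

One minimum-cost allocation:
  P1->Akron: 50 TEU
  P1->Chico: 20 TEU
  P1->Tempe: 10 TEU
  P2->Akron: 50 TEU
Total cost = $340.
(Supply check: P1 ships 80; P2 ships 50.)

340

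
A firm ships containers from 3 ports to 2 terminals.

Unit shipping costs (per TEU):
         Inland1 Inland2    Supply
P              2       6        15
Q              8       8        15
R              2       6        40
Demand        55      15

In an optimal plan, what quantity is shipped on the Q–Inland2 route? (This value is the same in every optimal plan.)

The minimum-cost plan:
  P to Inland1: 15 × 2 = 30
  Q to Inland2: 15 × 8 = 120
  R to Inland1: 40 × 2 = 80
Total cost = 230.
So Q→Inland2 carries 15 TEU.

15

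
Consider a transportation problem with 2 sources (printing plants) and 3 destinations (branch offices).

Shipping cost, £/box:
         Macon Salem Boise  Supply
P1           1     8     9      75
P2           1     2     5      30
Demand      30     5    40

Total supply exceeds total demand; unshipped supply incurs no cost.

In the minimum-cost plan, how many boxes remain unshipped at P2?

0

An optimal plan:
  P1->Macon: 30 boxes
  P1->Boise: 15 boxes
  P2->Salem: 5 boxes
  P2->Boise: 25 boxes
Total cost = £300.
P2 ships 30 of its 30, leaving 0.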